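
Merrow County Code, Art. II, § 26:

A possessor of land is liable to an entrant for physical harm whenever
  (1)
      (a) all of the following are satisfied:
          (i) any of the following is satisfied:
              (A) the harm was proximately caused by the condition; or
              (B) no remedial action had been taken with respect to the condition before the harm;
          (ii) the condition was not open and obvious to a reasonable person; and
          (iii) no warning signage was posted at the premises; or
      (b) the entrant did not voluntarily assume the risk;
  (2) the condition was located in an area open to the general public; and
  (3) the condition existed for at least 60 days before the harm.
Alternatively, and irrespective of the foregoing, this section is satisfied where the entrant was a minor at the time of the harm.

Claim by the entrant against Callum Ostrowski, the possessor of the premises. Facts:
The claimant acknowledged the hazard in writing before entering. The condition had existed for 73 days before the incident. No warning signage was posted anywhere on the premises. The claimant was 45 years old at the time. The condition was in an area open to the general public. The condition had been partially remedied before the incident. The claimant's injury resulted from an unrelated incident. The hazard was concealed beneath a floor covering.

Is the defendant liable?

(A) proximate cause — fails.
(B) no remedial action — not satisfied.
(i): F OR F → false.
(ii) not open/obvious — satisfied.
(iii) no signage posted — met.
(a): F AND T AND T → false.
(b) no assumed risk — not satisfied.
(1): F OR F → false.
(2) public area — holds.
(3) condition ≥60 days old — met.
Overall: F AND T AND T → false.
Exception (entrant a minor) — not satisfied.
Result: main false OR exception false → false.

No — not liable.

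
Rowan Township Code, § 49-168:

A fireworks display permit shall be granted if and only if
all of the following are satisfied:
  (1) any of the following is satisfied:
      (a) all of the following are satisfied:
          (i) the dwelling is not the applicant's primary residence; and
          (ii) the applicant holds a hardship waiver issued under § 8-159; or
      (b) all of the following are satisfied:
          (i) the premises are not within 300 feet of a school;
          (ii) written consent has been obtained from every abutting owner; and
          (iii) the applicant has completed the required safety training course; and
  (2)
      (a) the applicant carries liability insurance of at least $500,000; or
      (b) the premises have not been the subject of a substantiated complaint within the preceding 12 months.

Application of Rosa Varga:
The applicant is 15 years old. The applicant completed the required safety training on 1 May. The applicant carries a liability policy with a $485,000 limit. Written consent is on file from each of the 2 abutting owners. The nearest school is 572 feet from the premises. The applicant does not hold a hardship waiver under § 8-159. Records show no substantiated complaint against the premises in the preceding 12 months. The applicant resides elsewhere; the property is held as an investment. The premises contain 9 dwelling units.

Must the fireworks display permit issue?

(i) not (primary residence) — satisfied.
(ii) hardship waiver — fails.
(a): T AND F → false.
(i) ≥300 ft from school — met.
(ii) all abutters consent — satisfied.
(iii) safety training — satisfied.
(b): T AND T AND T → true.
So (1) is satisfied (F OR T).
(a) insurance ≥ $500,000 — fails.
(b) no complaint in 12 mo. — satisfied.
(2): F OR T → true.
Overall: T AND T → true.

Yes — granted.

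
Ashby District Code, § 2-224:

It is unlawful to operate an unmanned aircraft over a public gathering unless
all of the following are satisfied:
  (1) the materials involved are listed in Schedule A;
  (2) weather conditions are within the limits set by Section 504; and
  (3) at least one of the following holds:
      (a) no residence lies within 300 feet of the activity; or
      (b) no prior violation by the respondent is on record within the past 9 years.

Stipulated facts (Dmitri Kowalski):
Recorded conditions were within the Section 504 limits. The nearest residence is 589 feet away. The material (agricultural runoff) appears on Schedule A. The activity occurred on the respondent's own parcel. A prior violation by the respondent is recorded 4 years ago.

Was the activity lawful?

Yes — lawful.

(1) Schedule A material — met.
(2) weather ok — holds.
(a) no residence in 300 ft — satisfied.
(b) no prior violation — not met.
So (3) is satisfied (T OR F).
So Overall is satisfied (T AND T AND T).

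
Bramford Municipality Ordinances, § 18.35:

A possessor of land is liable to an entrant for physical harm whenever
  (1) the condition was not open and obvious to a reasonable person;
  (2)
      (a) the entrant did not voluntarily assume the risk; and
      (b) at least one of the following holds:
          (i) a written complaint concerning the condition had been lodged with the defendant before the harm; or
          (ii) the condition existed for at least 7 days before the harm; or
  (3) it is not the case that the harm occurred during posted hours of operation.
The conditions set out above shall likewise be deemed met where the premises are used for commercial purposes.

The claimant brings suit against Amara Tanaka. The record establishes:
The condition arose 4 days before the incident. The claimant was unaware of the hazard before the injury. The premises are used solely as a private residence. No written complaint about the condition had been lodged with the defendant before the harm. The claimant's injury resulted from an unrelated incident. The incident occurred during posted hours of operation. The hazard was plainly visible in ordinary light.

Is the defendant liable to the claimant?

No — not liable.

(1) not open/obvious — not satisfied.
(a) no assumed risk — holds.
(i) complaint lodged — not satisfied.
(ii) condition ≥7 days old — not satisfied.
So (b) is not satisfied (F OR F).
(2): T AND F → false.
(3) not (during posted hours) — not satisfied.
So Overall is not satisfied (F OR F OR F).
Exception (commercial use) — not satisfied.
Result: main false OR exception false → false.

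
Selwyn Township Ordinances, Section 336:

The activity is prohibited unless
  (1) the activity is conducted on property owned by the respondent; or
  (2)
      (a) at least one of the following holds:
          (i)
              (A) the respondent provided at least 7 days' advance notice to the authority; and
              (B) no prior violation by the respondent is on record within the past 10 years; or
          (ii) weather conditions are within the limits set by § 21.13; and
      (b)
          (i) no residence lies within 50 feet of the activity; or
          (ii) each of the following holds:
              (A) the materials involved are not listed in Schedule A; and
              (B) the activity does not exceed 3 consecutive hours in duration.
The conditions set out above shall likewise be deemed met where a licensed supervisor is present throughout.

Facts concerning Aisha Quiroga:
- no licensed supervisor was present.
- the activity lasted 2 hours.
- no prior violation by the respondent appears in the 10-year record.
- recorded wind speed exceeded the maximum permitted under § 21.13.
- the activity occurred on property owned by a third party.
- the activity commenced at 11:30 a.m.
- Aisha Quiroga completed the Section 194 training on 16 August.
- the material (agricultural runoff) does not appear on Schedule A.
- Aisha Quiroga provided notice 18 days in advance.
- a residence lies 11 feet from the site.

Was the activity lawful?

(1) own property — not satisfied.
(A) ≥7 days' notice — satisfied.
(B) no prior violation — holds.
(i) = T AND T = true.
(ii) weather ok — fails.
(a) = T OR F = true.
(i) no residence in 50 ft — fails.
(A) not (Schedule A material) — holds.
(B) ≤ 3 hrs duration — met.
(ii) = T AND T = true.
So (b) is satisfied (F OR T).
(2): T AND T → true.
Overall: F OR T → true.
Exception (supervisor present) — not satisfied.
Result: main true OR exception false → true.

Yes — lawful.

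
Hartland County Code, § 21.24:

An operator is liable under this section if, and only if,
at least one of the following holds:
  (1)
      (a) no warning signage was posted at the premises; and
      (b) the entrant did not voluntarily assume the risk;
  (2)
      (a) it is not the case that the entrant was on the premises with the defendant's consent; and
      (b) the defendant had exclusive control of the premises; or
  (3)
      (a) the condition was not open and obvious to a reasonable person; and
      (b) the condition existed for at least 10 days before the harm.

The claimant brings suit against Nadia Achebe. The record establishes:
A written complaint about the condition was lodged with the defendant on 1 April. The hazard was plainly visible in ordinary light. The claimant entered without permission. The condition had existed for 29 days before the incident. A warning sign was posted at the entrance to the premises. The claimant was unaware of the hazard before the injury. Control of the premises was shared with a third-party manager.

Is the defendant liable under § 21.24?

(a) no signage posted — not met.
(b) no assumed risk — holds.
(1): F AND T → false.
(a) not (consent to enter) — holds.
(b) exclusive control — not satisfied.
(2): T AND F → false.
(a) not open/obvious — not met.
(b) condition ≥10 days old — met.
(3) = F AND T = false.
Overall: F OR F OR F → false.

No — not liable.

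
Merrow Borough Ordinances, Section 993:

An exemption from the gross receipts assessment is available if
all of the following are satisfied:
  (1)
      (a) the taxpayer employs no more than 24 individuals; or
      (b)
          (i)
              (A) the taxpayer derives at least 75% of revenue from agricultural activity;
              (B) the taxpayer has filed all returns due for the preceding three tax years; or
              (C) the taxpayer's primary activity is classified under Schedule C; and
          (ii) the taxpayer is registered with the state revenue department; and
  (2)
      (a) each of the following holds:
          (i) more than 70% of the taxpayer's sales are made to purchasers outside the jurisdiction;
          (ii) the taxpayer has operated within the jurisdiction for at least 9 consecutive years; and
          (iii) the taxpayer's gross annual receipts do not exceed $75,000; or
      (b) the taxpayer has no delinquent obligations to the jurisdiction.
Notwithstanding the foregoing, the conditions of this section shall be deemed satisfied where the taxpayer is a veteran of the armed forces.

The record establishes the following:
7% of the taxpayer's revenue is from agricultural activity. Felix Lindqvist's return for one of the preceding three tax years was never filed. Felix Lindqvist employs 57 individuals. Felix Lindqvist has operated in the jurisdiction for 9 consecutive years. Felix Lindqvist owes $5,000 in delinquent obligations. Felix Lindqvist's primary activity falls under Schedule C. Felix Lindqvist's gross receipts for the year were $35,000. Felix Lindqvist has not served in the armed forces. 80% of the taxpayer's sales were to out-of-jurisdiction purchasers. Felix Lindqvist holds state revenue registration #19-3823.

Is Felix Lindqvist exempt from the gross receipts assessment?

Yes — exempt.

(a) ≤ 24 employees — fails.
(A) ≥75% agricultural — fails.
(B) returns current — not met.
(C) Schedule C activity — satisfied.
So (i) is satisfied (F OR F OR T).
(ii) state-registered — satisfied.
So (b) is satisfied (T AND T).
(1) = F OR T = true.
(i) >70% out-of-jur. sales — met.
(ii) ≥ 9 yrs in jurisdiction — satisfied.
(iii) receipts ≤ $75,000 — met.
So (a) is satisfied (T AND T AND T).
(b) no delinquency — fails.
(2): T OR F → true.
Overall = T AND T = true.
Exception (veteran) — not satisfied.
Result: main true OR exception false → true.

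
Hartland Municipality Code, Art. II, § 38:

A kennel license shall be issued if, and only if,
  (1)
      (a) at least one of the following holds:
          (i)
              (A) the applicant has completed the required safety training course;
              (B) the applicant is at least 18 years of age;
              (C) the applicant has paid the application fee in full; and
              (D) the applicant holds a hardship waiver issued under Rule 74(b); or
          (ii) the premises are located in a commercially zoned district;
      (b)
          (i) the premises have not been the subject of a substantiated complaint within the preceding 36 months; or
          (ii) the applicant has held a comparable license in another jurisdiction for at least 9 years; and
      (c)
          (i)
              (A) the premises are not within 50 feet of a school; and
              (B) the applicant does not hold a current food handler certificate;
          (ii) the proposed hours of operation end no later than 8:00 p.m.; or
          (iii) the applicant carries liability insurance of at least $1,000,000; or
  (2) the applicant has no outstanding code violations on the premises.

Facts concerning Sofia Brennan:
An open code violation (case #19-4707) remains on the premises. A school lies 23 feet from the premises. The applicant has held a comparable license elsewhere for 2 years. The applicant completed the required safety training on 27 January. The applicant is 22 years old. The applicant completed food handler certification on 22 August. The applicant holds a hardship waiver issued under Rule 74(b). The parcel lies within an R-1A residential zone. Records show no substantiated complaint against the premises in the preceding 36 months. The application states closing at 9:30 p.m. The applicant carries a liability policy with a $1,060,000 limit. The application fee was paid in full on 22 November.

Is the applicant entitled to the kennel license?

Yes — granted.

(A) safety training — holds.
(B) age ≥ 18 — satisfied.
(C) fee paid — holds.
(D) hardship waiver — met.
So (i) is satisfied (T AND T AND T AND T).
(ii) commercially zoned — fails.
So (a) is satisfied (T OR F).
(i) no complaint in 36 mo. — holds.
(ii) prior license ≥ 9 yr — not satisfied.
So (b) is satisfied (T OR F).
(A) ≥50 ft from school — fails.
(B) not (food handler cert.) — not met.
(i): F AND F → false.
(ii) closes by 8 p.m. — not met.
(iii) insurance ≥ $1,000,000 — holds.
(c) = F OR F OR T = true.
(1) = T AND T AND T = true.
(2) no code violations — not satisfied.
Overall: T OR F → true.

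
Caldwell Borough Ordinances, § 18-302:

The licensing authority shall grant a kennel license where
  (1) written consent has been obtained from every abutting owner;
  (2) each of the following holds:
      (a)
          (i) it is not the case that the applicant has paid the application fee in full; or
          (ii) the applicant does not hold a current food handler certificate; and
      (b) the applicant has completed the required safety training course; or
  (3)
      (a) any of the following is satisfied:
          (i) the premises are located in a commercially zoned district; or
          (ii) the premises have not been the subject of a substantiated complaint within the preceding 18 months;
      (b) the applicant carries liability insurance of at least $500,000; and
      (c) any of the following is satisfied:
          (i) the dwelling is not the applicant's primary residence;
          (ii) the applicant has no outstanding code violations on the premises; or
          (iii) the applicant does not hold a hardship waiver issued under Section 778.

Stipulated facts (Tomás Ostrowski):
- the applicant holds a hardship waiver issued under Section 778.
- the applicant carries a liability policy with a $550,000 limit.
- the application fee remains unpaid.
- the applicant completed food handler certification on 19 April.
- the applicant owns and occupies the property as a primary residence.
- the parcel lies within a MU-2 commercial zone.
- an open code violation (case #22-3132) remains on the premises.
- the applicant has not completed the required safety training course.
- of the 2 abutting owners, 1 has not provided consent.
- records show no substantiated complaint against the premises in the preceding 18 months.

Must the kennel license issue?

No — denied.

(1) all abutters consent — not satisfied.
(i) not (fee paid) — satisfied.
(ii) not (food handler cert.) — not satisfied.
(a) = T OR F = true.
(b) safety training — not met.
(2): T AND F → false.
(i) commercially zoned — met.
(ii) no complaint in 18 mo. — satisfied.
(a): T OR T → true.
(b) insurance ≥ $500,000 — holds.
(i) not (primary residence) — not met.
(ii) no code violations — fails.
(iii) not (hardship waiver) — fails.
So (c) is not satisfied (F OR F OR F).
(3) = T AND T AND F = false.
Overall = F OR F OR F = false.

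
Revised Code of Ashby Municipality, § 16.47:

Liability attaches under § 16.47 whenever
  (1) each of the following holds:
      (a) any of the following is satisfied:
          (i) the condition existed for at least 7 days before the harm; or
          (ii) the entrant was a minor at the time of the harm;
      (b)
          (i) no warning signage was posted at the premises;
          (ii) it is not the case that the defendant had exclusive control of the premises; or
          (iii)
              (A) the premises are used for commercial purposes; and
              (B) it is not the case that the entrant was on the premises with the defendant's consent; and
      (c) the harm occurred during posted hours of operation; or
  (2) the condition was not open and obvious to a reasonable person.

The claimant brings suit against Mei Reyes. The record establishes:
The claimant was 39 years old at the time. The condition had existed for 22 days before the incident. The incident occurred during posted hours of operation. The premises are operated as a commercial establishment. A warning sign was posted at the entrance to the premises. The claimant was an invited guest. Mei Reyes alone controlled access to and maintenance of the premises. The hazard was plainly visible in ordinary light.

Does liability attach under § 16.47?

No — not liable.

(i) condition ≥7 days old — met.
(ii) entrant a minor — fails.
(a) = T OR F = true.
(i) no signage posted — fails.
(ii) not (exclusive control) — fails.
(A) commercial use — satisfied.
(B) not (consent to enter) — not met.
(iii): T AND F → false.
(b) = F OR F OR F = false.
(c) during posted hours — met.
(1): T AND F AND T → false.
(2) not open/obvious — not satisfied.
So Overall is not satisfied (F OR F).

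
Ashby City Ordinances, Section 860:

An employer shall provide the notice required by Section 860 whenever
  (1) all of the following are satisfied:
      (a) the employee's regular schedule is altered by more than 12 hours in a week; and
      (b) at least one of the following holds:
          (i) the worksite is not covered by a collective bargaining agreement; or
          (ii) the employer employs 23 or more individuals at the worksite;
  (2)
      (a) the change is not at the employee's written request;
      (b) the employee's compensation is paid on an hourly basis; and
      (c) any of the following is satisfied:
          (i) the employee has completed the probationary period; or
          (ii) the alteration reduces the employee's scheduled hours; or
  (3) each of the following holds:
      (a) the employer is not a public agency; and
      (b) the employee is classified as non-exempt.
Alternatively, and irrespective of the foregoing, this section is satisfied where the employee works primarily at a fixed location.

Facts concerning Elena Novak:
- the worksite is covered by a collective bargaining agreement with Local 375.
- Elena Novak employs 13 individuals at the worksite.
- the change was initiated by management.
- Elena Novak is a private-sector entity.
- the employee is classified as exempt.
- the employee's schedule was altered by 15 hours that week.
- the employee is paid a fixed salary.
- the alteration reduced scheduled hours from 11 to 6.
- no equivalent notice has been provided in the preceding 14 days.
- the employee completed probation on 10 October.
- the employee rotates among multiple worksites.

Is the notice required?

(a) schedule shift > 12h — holds.
(i) no CBA — fails.
(ii) ≥ 23 at site — not met.
(b): F OR F → false.
(1) = T AND F = false.
(a) not employee-requested — satisfied.
(b) hourly-paid — not satisfied.
(i) past probation — holds.
(ii) hours reduced — holds.
(c) = T OR T = true.
(2) = T AND F AND T = false.
(a) not (public agency) — met.
(b) non-exempt — fails.
So (3) is not satisfied (T AND F).
So Overall is not satisfied (F OR F OR F).
Exception (fixed location) — not satisfied.
Result: main false OR exception false → false.

No — not required.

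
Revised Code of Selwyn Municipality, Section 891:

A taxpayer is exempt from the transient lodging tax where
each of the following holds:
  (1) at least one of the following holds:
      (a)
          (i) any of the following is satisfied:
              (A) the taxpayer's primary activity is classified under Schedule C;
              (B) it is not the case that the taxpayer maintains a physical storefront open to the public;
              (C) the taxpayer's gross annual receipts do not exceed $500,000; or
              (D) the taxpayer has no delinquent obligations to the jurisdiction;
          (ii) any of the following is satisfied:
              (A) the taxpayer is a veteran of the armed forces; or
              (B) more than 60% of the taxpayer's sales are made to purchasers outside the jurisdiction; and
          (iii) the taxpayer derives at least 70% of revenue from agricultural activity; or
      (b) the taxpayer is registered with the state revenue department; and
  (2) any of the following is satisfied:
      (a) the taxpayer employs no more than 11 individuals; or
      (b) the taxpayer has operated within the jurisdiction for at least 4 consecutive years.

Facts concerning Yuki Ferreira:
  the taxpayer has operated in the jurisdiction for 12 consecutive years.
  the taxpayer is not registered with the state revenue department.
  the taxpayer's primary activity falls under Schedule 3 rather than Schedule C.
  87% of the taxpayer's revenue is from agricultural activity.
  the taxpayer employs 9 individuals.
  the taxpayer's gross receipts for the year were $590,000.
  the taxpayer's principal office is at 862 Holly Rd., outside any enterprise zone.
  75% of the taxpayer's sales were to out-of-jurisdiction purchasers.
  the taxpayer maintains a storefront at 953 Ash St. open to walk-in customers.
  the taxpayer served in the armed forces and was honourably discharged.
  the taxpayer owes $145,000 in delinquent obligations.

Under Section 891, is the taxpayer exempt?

No — not exempt.

(A) Schedule C activity — fails.
(B) not (has storefront) — fails.
(C) receipts ≤ $500,000 — fails.
(D) no delinquency — not met.
(i): F OR F OR F OR F → false.
(A) veteran — met.
(B) >60% out-of-jur. sales — holds.
So (ii) is satisfied (T OR T).
(iii) ≥70% agricultural — met.
(a): F AND T AND T → false.
(b) state-registered — not met.
(1) = F OR F = false.
(a) ≤ 11 employees — satisfied.
(b) ≥ 4 yrs in jurisdiction — satisfied.
So (2) is satisfied (T OR T).
Overall: F AND T → false.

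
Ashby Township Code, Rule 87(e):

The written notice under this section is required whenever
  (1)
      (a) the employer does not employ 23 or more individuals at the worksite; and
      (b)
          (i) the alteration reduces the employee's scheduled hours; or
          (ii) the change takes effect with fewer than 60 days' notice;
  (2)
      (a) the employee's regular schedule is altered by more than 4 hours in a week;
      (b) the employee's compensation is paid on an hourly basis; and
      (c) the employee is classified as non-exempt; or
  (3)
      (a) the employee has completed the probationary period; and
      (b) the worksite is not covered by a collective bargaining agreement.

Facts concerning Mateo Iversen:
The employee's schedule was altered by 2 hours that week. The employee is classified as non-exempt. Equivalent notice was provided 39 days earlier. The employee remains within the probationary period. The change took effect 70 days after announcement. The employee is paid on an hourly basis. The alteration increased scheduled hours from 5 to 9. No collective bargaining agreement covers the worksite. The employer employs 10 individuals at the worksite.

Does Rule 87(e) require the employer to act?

No — not required.

(a) not (≥ 23 at site) — satisfied.
(i) hours reduced — fails.
(ii) < 60 days' notice — not satisfied.
(b): F OR F → false.
(1) = T AND F = false.
(a) schedule shift > 4h — fails.
(b) hourly-paid — satisfied.
(c) non-exempt — met.
(2): F AND T AND T → false.
(a) past probation — not met.
(b) no CBA — satisfied.
So (3) is not satisfied (F AND T).
Overall = F OR F OR F = false.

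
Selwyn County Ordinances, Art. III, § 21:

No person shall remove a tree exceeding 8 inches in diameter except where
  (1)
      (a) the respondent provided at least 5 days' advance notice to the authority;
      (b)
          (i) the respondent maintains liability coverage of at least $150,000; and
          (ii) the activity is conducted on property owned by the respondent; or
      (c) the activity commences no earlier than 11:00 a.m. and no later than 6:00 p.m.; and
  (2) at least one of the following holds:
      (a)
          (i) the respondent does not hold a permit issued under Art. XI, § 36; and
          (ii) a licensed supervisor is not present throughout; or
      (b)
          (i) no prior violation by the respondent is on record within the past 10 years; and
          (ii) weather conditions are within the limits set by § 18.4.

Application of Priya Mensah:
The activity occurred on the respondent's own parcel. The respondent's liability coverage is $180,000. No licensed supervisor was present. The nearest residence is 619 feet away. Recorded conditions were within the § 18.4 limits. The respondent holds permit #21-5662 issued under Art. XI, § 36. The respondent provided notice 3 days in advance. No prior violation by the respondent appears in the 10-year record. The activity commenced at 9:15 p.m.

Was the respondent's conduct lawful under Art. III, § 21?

Yes — lawful.

(a) ≥5 days' notice — fails.
(i) coverage ≥ $150,000 — holds.
(ii) own property — holds.
(b) = T AND T = true.
(c) start within hours — not met.
(1) = F OR T OR F = true.
(i) not (holds permit) — fails.
(ii) not (supervisor present) — holds.
(a) = F AND T = false.
(i) no prior violation — satisfied.
(ii) weather ok — met.
So (b) is satisfied (T AND T).
(2): F OR T → true.
So Overall is satisfied (T AND T).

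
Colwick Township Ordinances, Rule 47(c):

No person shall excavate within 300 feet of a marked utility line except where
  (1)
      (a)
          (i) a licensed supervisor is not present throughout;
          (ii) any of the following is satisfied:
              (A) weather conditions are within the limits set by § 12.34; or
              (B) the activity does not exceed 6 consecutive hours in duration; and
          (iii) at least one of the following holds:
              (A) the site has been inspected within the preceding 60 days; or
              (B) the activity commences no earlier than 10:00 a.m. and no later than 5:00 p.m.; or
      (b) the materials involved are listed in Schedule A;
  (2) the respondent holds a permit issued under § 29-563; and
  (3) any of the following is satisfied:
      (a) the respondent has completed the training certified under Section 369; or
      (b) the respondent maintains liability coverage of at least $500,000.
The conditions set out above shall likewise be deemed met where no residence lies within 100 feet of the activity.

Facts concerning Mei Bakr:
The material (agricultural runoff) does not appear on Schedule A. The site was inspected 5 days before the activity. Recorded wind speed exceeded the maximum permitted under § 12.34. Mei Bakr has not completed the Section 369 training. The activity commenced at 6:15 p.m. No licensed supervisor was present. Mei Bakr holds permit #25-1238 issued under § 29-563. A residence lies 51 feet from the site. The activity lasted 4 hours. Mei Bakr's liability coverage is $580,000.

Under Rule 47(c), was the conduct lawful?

(i) not (supervisor present) — satisfied.
(A) weather ok — fails.
(B) ≤ 6 hrs duration — met.
So (ii) is satisfied (F OR T).
(A) site inspected — holds.
(B) start within hours — fails.
So (iii) is satisfied (T OR F).
So (a) is satisfied (T AND T AND T).
(b) Schedule A material — not satisfied.
(1) = T OR F = true.
(2) holds permit — satisfied.
(a) training certified — fails.
(b) coverage ≥ $500,000 — holds.
(3): F OR T → true.
Overall: T AND T AND T → true.
Exception (no residence in 100 ft) — not satisfied.
Result: main true OR exception false → true.

Yes — lawful.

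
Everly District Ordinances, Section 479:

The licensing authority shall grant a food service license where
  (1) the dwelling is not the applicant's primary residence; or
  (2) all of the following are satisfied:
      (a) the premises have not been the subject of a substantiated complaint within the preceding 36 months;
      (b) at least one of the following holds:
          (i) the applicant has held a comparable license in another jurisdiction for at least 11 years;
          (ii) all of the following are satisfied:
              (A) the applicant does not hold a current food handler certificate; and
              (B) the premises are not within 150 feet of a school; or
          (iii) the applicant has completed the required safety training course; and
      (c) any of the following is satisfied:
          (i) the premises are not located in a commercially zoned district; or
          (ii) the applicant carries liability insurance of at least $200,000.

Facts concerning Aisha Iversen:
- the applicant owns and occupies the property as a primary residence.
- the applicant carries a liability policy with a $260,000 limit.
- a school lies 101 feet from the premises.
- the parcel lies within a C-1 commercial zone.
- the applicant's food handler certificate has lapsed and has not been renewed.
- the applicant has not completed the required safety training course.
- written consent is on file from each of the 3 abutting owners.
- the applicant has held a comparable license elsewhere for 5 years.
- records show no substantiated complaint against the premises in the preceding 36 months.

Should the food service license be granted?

(1) not (primary residence) — fails.
(a) no complaint in 36 mo. — met.
(i) prior license ≥ 11 yr — fails.
(A) not (food handler cert.) — met.
(B) ≥150 ft from school — not met.
(ii) = T AND F = false.
(iii) safety training — fails.
(b): F OR F OR F → false.
(i) not (commercially zoned) — not met.
(ii) insurance ≥ $200,000 — holds.
(c) = F OR T = true.
(2) = T AND F AND T = false.
Overall = F OR F = false.

No — denied.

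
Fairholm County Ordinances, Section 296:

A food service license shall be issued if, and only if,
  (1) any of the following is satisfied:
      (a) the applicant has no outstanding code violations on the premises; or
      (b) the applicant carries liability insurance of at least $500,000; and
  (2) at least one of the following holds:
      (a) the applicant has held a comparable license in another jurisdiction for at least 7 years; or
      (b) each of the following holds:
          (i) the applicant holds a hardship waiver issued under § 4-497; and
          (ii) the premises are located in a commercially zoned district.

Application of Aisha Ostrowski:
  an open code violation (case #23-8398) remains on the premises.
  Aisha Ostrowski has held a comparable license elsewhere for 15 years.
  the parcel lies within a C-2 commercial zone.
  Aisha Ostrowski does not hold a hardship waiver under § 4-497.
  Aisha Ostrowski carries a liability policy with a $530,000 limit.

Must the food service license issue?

Yes — granted.

(a) no code violations — not satisfied.
(b) insurance ≥ $500,000 — met.
(1): F OR T → true.
(a) prior license ≥ 7 yr — holds.
(i) hardship waiver — not satisfied.
(ii) commercially zoned — met.
(b) = F AND T = false.
(2): T OR F → true.
So Overall is satisfied (T AND T).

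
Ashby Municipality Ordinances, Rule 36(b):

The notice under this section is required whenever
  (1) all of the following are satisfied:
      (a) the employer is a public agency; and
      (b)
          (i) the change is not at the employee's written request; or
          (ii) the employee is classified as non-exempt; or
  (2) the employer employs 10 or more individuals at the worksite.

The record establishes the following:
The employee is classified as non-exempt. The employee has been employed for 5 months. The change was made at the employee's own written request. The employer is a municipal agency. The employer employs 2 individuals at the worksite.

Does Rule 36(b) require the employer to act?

(a) public agency — met.
(i) not employee-requested — not satisfied.
(ii) non-exempt — met.
(b): F OR T → true.
So (1) is satisfied (T AND T).
(2) ≥ 10 at site — fails.
Overall = T OR F = true.

Yes — required.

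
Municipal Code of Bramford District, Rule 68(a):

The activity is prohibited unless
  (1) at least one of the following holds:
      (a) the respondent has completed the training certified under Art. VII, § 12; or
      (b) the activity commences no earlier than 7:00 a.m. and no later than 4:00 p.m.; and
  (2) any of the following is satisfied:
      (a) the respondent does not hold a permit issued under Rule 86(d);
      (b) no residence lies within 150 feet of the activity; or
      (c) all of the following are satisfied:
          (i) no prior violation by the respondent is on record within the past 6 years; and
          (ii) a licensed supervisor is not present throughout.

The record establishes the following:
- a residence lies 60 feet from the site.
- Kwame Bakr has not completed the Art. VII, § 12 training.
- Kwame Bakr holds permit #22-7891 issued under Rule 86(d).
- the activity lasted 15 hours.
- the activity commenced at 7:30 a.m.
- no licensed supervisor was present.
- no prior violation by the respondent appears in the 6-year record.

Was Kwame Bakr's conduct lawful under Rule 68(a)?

(a) training certified — not met.
(b) start within hours — met.
(1) = F OR T = true.
(a) not (holds permit) — not satisfied.
(b) no residence in 150 ft — not satisfied.
(i) no prior violation — holds.
(ii) not (supervisor present) — met.
So (c) is satisfied (T AND T).
So (2) is satisfied (F OR F OR T).
Overall: T AND T → true.

Yes — lawful.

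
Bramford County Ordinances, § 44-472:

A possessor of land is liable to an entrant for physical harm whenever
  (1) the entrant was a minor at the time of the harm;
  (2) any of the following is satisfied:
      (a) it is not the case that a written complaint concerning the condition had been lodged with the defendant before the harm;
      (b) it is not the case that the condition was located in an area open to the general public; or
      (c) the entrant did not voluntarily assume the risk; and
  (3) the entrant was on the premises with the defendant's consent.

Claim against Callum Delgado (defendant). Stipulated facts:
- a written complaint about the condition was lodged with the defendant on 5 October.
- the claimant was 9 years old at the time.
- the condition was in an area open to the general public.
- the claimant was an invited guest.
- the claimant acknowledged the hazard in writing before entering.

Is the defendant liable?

No — not liable.

(1) entrant a minor — holds.
(a) not (complaint lodged) — not met.
(b) not (public area) — fails.
(c) no assumed risk — not met.
So (2) is not satisfied (F OR F OR F).
(3) consent to enter — holds.
Overall = T AND F AND T = false.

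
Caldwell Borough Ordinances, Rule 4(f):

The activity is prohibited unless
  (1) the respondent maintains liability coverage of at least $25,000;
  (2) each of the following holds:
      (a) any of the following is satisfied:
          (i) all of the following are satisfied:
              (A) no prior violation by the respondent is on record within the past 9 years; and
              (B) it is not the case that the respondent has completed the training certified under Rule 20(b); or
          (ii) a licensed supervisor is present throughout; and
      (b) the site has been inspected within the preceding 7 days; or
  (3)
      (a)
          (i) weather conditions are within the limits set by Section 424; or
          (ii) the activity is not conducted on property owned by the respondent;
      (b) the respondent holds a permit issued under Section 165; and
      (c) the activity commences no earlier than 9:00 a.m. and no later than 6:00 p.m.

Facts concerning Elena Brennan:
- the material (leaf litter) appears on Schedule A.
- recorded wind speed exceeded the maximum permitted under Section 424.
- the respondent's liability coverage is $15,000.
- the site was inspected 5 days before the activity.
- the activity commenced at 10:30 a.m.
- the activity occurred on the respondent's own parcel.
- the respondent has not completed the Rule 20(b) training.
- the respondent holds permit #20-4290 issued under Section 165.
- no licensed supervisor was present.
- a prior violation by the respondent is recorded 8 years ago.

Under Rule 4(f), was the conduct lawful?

No — unlawful.

(1) coverage ≥ $25,000 — not met.
(A) no prior violation — not met.
(B) not (training certified) — satisfied.
(i) = F AND T = false.
(ii) supervisor present — not satisfied.
(a): F OR F → false.
(b) site inspected — satisfied.
(2): F AND T → false.
(i) weather ok — not satisfied.
(ii) not (own property) — not met.
(a) = F OR F = false.
(b) holds permit — satisfied.
(c) start within hours — met.
(3) = F AND T AND T = false.
Overall: F OR F OR F → false.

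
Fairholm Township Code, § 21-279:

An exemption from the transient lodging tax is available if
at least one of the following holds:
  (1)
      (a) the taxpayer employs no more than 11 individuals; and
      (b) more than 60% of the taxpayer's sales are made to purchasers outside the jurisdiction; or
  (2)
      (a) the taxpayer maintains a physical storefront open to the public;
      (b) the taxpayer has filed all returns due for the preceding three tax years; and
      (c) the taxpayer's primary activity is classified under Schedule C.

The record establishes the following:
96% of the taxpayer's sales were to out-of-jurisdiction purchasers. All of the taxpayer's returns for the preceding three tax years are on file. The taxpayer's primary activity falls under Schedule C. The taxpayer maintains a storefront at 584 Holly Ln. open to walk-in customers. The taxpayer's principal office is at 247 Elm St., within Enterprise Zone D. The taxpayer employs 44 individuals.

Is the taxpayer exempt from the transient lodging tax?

Yes — exempt.

(a) ≤ 11 employees — fails.
(b) >60% out-of-jur. sales — met.
(1) = F AND T = false.
(a) has storefront — satisfied.
(b) returns current — met.
(c) Schedule C activity — satisfied.
So (2) is satisfied (T AND T AND T).
So Overall is satisfied (F OR T).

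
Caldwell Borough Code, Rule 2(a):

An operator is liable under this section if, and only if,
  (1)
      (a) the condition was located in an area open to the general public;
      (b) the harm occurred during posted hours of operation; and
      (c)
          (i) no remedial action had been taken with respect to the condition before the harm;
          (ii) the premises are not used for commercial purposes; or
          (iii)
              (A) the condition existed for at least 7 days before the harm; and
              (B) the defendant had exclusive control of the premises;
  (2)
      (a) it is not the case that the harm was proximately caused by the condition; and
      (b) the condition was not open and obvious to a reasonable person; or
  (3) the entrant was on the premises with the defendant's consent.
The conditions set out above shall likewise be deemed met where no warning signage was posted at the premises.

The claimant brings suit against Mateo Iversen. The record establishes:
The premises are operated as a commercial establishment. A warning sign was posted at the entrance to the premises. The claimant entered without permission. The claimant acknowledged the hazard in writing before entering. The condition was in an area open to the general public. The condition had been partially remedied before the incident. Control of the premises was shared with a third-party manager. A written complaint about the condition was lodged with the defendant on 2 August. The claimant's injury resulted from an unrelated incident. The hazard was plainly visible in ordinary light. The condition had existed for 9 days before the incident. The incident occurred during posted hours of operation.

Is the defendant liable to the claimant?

No — not liable.

(a) public area — met.
(b) during posted hours — satisfied.
(i) no remedial action — fails.
(ii) not (commercial use) — fails.
(A) condition ≥7 days old — satisfied.
(B) exclusive control — not satisfied.
(iii): T AND F → false.
(c) = F OR F OR F = false.
(1): T AND T AND F → false.
(a) not (proximate cause) — met.
(b) not open/obvious — fails.
So (2) is not satisfied (T AND F).
(3) consent to enter — fails.
Overall = F OR F OR F = false.
Exception (no signage posted) — not satisfied.
Result: main false OR exception false → false.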